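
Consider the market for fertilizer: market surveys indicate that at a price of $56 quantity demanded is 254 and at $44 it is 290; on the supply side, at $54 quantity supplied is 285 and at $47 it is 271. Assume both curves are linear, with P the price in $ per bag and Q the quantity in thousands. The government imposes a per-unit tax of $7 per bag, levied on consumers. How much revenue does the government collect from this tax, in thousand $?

Tax revenue = $1866.2 thousand.

Demand slope: (290 − 254)/(44 − 56) = -3, so Qd = 422 − 3P.
Supply slope: (271 − 285)/(47 − 54) = 2, so Qs = 2P + 177.
Before the tax: set 422 − 3P = 2P + 177 → P* = $49, Q* = 275.
With the tax collected from consumers, demand (in seller-price terms) shifts: Qd = 422 − 3(P + 7).
New equilibrium: consumers pay $51.8, producers receive $44.8, Q = 266.6. (Wedge: Pb − Ps = 7.)
Revenue = t · Q = 7 · 266.6 = $1866.2.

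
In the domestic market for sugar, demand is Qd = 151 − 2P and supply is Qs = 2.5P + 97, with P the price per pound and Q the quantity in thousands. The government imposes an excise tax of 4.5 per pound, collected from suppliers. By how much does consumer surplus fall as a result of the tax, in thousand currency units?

Consumer surplus falls by 311.25 thousand.

Before the tax: set 151 − 2P = 2.5P + 97 → P* = 12, Q* = 127.
With the tax collected from suppliers, supply shifts: Qs = 2.5(P − 4.5) + 97.
New equilibrium: buyers pay 14.5, suppliers receive 10, Q = 122. (Wedge: Pb − Ps = 4.5.)
ΔCS is the trapezoid between Q = 122 and Q = 127 of height 2.5: ½ · (127 + 122) · 2.5 = 311.25.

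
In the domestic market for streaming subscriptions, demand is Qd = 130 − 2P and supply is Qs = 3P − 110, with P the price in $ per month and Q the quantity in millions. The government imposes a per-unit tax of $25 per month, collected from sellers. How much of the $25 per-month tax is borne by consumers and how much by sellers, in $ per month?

Before the tax: set 130 − 2P = 3P − 110 → P* = $48, Q* = 34.
With the tax collected from sellers, supply shifts: Qs = 3(P − 25) − 110.
Solving gives Q = 4 with consumers paying $63 and sellers receiving $38 (the $25 wedge).
Burden on consumers: $15; on sellers: $10. (They sum to $25.)

Consumers bear $15 per month; sellers bear $10 per month.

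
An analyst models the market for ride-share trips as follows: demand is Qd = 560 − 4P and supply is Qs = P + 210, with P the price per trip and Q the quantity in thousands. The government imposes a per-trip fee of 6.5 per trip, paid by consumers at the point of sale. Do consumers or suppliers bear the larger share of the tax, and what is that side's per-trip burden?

Suppliers bear the larger share: 5.2 per trip.

Without the tax, 560 − 4P = P + 210 gives 5P = 350, so P* = 70 and Q* = 280.
With the tax collected from consumers, demand (in seller-price terms) shifts: Qd = 560 − 4(P + 6.5).
New equilibrium: consumers pay 71.3, suppliers receive 64.8, Q = 274.8. (Wedge: Pb − Ps = 6.5.)
Per-trip burden: consumers 1.3, suppliers 5.2.
Suppliers take the larger share because supply is less price-elastic here (demand slope 4 vs supply slope 1).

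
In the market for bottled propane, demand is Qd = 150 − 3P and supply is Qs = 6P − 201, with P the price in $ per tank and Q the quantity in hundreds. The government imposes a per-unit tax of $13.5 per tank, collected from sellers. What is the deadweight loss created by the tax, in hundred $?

Without the tax, 150 − 3P = 6P − 201 gives 9P = 351, so P* = $39 and Q* = 33.
With the tax collected from sellers, supply shifts: Qs = 6(P − 13.5) − 201.
Solving gives Q = 6 with buyers paying $48 and sellers receiving $34.5 (the $13.5 wedge).
Quantity falls by |ΔQ| = |33 − 6| = 27.
DWL = ½ · t · |ΔQ| = ½ · 13.5 · 27 = $182.25.

Deadweight loss = $182.25 hundred.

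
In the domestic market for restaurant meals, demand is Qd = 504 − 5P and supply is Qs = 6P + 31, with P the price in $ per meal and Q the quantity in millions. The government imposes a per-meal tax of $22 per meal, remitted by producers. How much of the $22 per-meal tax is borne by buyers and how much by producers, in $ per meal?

Before the tax: set 504 − 5P = 6P + 31 → P* = $43, Q* = 289.
With the tax collected from producers, supply shifts: Qs = 6(P − 22) + 31.
Solving gives Q = 229 with buyers paying $55 and producers receiving $33 (the $22 wedge).
Burden on buyers: $12; on producers: $10. (They sum to $22.)
The less price-elastic side of the market bears the larger share of a per-unit tax.

Buyers bear $12 per meal; producers bear $10 per meal.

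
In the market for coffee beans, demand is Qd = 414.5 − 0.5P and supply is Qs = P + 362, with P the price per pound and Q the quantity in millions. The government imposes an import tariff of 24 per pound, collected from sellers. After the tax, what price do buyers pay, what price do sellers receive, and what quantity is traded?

Without the tax, 414.5 − 0.5P = P + 362 gives 1.5P = 52.5, so P* = 35 and Q* = 397.
With the tax collected from sellers, supply shifts: Qs = (P − 24) + 362.
Solving gives Q = 389 with buyers paying 51 and sellers receiving 27 (the 24 wedge).

Buyers pay 51; sellers receive 27; quantity = 389.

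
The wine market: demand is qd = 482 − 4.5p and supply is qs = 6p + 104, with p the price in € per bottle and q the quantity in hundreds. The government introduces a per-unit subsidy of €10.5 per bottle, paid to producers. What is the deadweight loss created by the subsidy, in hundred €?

Deadweight loss = €141.75 hundred.

Before the subsidy: set 482 − 4.5p = 6p + 104 → p* = €36, q* = 320.
With a per-unit subsidy paid to producers, each receives p + 10.5 per unit sold, so supply becomes qs = 6(p + 10.5) + 104.
New equilibrium: buyers pay €30, producers receive €40.5, q = 347. (Wedge: pb − ps = −10.5.)
Quantity rises by |ΔQ| = |320 − 347| = 27.
DWL = ½ · t · |ΔQ| = ½ · 10.5 · 27 = €141.75.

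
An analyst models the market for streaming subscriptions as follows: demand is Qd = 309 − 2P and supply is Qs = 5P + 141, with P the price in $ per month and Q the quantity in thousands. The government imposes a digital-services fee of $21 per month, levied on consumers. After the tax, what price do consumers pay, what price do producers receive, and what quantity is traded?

Without the tax, 309 − 2P = 5P + 141 gives 7P = 168, so P* = $24 and Q* = 261.
With the tax collected from consumers, demand (in seller-price terms) shifts: Qd = 309 − 2(P + 21).
New equilibrium: consumers pay $39, producers receive $18, Q = 231. (Wedge: Pb − Ps = 21.)

Consumers pay $39; producers receive $18; quantity = 231.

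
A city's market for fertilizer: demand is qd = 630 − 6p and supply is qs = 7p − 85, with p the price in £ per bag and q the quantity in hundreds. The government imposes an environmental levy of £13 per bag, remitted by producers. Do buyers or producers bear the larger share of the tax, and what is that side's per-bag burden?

Buyers bear the larger share: £7 per bag.

Without the tax, 630 − 6p = 7p − 85 gives 13p = 715, so p* = £55 and q* = 300.
With the tax collected from producers, supply shifts: qs = 7(p − 13) − 85.
Solving gives q = 258 with buyers paying £62 and producers receiving £49 (the £13 wedge).
Per-bag burden: buyers £7, producers £6.
Buyers take the larger share because demand is less price-elastic here (demand slope 6 vs supply slope 7).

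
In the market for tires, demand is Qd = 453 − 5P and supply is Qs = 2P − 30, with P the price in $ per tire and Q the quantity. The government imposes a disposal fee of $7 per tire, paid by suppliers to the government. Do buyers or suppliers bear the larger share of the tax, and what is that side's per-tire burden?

Without the tax, 453 − 5P = 2P − 30 gives 7P = 483, so P* = $69 and Q* = 108.
With the tax collected from suppliers, supply shifts: Qs = 2(P − 7) − 30.
New equilibrium: buyers pay $71, suppliers receive $64, Q = 98. (Wedge: Pb − Ps = 7.)
Per-tire burden: buyers $2, suppliers $5.
Suppliers take the larger share because supply is less price-elastic here (demand slope 5 vs supply slope 2).
The less price-elastic side of the market bears the larger share of a per-unit tax.

Suppliers bear the larger share: $5 per tire.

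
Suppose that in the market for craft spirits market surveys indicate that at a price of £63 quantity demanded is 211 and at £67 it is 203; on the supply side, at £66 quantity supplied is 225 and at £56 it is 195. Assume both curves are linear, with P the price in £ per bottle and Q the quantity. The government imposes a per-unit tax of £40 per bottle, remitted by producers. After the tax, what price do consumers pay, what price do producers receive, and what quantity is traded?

Consumers pay £86; producers receive £46; quantity = 165.

Demand slope: (203 − 211)/(67 − 63) = -2, so Qd = 337 − 2P.
Supply slope: (195 − 225)/(56 − 66) = 3, so Qs = 3P + 27.
Without the tax, 337 − 2P = 3P + 27 gives 5P = 310, so P* = £62 and Q* = 213.
With the tax collected from producers, supply shifts: Qs = 3(P − 40) + 27.
Solving gives Q = 165 with consumers paying £86 and producers receiving £46 (the £40 wedge).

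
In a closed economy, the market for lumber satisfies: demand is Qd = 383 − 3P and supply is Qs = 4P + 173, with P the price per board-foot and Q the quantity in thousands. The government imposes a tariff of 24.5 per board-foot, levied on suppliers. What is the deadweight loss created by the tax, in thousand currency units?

Before the tax: set 383 − 3P = 4P + 173 → P* = 30, Q* = 293.
With the tax collected from suppliers, supply shifts: Qs = 4(P − 24.5) + 173.
New equilibrium: buyers pay 44, suppliers receive 19.5, Q = 251. (Wedge: Pb − Ps = 24.5.)
Quantity falls by |ΔQ| = |293 − 251| = 42.
DWL = ½ · t · |ΔQ| = ½ · 24.5 · 42 = 514.5.

Deadweight loss = 514.5 thousand.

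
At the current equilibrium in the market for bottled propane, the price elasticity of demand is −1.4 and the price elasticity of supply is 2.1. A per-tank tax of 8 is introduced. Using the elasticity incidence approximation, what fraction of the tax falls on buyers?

Buyers' share ≈ 0.6.

Incidence ratio: buyers' share ≈ εs / (εs + |εd|) = 2.1 / (2.1 + 1.4) = 0.6.
Supply is the more elastic side, so buyers bear the larger share.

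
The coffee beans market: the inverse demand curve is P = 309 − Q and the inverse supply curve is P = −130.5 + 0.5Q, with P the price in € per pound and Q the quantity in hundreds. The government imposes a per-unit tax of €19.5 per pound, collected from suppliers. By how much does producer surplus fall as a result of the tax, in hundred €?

Producer surplus falls by €1862.25 hundred.

Rewrite in direct form: Qd = 309 − P and Qs = 2P + 261.
Without the tax, 309 − P = 2P + 261 gives 3P = 48, so P* = €16 and Q* = 293.
With the tax collected from suppliers, supply shifts: Qs = 2(P − 19.5) + 261.
New equilibrium: consumers pay €29, suppliers receive €9.5, Q = 280. (Wedge: Pb − Ps = 19.5.)
ΔPS is the trapezoid between Q = 280 and Q = 293 of height €6.5: ½ · (293 + 280) · 6.5 = €1862.25.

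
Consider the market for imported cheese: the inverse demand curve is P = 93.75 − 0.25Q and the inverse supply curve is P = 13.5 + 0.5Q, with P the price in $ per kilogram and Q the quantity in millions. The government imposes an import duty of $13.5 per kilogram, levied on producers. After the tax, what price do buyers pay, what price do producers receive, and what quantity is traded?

Rewrite in direct form: Qd = 375 − 4P and Qs = 2P − 27.
Before the tax: set 375 − 4P = 2P − 27 → P* = $67, Q* = 107.
With the tax collected from producers, supply shifts: Qs = 2(P − 13.5) − 27.
Solving gives Q = 89 with buyers paying $71.5 and producers receiving $58 (the $13.5 wedge).

Buyers pay $71.5; producers receive $58; quantity = 89.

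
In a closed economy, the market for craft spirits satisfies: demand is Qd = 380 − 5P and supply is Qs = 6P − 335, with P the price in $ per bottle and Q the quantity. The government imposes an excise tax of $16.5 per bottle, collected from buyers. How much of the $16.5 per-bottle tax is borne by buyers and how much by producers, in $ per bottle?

Buyers bear $9 per bottle; producers bear $7.5 per bottle.

Before the tax: set 380 − 5P = 6P − 335 → P* = $65, Q* = 55.
With the tax collected from buyers, demand (in seller-price terms) shifts: Qd = 380 − 5(P + 16.5).
New equilibrium: buyers pay $74, producers receive $57.5, Q = 10. (Wedge: Pb − Ps = 16.5.)
Burden on buyers: $9; on producers: $7.5. (They sum to $16.5.)
The less price-elastic side of the market bears the larger share of a per-unit tax.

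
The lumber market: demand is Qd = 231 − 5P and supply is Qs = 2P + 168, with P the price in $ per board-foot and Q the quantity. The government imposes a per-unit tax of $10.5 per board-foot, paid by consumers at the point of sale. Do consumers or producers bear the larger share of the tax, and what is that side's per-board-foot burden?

Without the tax, 231 − 5P = 2P + 168 gives 7P = 63, so P* = $9 and Q* = 186.
With the tax collected from consumers, demand (in seller-price terms) shifts: Qd = 231 − 5(P + 10.5).
New equilibrium: consumers pay $12, producers receive $1.5, Q = 171. (Wedge: Pb − Ps = 10.5.)
Per-board-foot burden: consumers $3, producers $7.5.
Producers take the larger share because supply is less price-elastic here (demand slope 5 vs supply slope 2).

Producers bear the larger share: $7.5 per board-foot.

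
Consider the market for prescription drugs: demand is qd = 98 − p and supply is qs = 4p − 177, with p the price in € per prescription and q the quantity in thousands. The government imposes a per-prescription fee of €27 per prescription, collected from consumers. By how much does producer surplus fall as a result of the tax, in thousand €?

Producer surplus falls by €173.88 thousand.

Without the tax, 98 − p = 4p − 177 gives 5p = 275, so p* = €55 and q* = 43.
With the tax collected from consumers, demand (in seller-price terms) shifts: qd = 98 − (p + 27).
New equilibrium: consumers pay €76.6, sellers receive €49.6, q = 21.4. (Wedge: pb − ps = 27.)
ΔPS is the trapezoid between Q = 21.4 and Q = 43 of height €5.4: ½ · (43 + 21.4) · 5.4 = €173.88.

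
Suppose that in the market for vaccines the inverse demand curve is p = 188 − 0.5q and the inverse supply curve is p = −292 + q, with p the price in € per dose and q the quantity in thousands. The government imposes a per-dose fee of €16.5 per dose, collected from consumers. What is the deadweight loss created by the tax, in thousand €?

Inverting to q(p) form: qd = 376 − 2p; qs = p + 292.
Without the tax, 376 − 2p = p + 292 gives 3p = 84, so p* = €28 and q* = 320.
With the tax collected from consumers, demand (in seller-price terms) shifts: qd = 376 − 2(p + 16.5).
New equilibrium: consumers pay €33.5, producers receive €17, q = 309. (Wedge: pb − ps = 16.5.)
Quantity falls by |ΔQ| = |320 − 309| = 11.
DWL = ½ · t · |ΔQ| = ½ · 16.5 · 11 = €90.75.

Deadweight loss = €90.75 thousand.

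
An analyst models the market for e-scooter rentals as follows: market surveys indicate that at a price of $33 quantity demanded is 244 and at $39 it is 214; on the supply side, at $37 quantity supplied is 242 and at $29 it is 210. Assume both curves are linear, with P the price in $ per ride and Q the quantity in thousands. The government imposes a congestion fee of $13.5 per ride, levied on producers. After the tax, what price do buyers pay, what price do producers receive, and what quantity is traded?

Buyers pay $41; producers receive $27.5; quantity = 204.

Demand slope: (214 − 244)/(39 − 33) = -5, so Qd = 409 − 5P.
Supply slope: (210 − 242)/(29 − 37) = 4, so Qs = 4P + 94.
Before the tax: set 409 − 5P = 4P + 94 → P* = $35, Q* = 234.
With the tax collected from producers, supply shifts: Qs = 4(P − 13.5) + 94.
Solving gives Q = 204 with buyers paying $41 and producers receiving $27.5 (the $13.5 wedge).
The less price-elastic side of the market bears the larger share of a per-unit tax.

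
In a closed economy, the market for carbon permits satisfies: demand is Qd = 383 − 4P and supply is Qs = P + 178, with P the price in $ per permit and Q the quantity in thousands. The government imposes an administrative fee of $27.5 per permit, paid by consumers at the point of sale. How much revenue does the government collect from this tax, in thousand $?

Tax revenue = $5417.5 thousand.

Before the tax: set 383 − 4P = P + 178 → P* = $41, Q* = 219.
With the tax collected from consumers, demand (in seller-price terms) shifts: Qd = 383 − 4(P + 27.5).
New equilibrium: consumers pay $46.5, sellers receive $19, Q = 197. (Wedge: Pb − Ps = 27.5.)
Revenue = t · Q = 27.5 · 197 = $5417.5.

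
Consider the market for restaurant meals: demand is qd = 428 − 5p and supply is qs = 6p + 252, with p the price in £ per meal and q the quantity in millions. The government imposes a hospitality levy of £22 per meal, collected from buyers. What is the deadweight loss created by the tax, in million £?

Deadweight loss = £660 million.

Without the tax, 428 − 5p = 6p + 252 gives 11p = 176, so p* = £16 and q* = 348.
With the tax collected from buyers, demand (in seller-price terms) shifts: qd = 428 − 5(p + 22).
Solving gives q = 288 with buyers paying £28 and sellers receiving £6 (the £22 wedge).
Quantity falls by |ΔQ| = |348 − 288| = 60.
DWL = ½ · t · |ΔQ| = ½ · 22 · 60 = £660.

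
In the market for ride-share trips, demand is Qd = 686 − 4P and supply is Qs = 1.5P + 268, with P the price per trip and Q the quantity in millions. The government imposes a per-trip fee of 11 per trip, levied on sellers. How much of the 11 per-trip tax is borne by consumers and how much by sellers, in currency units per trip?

Consumers bear 3 per trip; sellers bear 8 per trip.

Before the tax: set 686 − 4P = 1.5P + 268 → P* = 76, Q* = 382.
With the tax collected from sellers, supply shifts: Qs = 1.5(P − 11) + 268.
Solving gives Q = 370 with consumers paying 79 and sellers receiving 68 (the 11 wedge).
Burden on consumers: 3; on sellers: 8. (They sum to 11.)
The less price-elastic side of the market bears the larger share of a per-unit tax.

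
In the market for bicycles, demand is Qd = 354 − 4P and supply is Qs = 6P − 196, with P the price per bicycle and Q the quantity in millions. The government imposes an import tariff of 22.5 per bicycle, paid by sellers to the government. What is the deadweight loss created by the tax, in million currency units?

Without the tax, 354 − 4P = 6P − 196 gives 10P = 550, so P* = 55 and Q* = 134.
With the tax collected from sellers, supply shifts: Qs = 6(P − 22.5) − 196.
New equilibrium: buyers pay 68.5, sellers receive 46, Q = 80. (Wedge: Pb − Ps = 22.5.)
Quantity falls by |ΔQ| = |134 − 80| = 54.
DWL = ½ · t · |ΔQ| = ½ · 22.5 · 54 = 607.5.

Deadweight loss = 607.5 million.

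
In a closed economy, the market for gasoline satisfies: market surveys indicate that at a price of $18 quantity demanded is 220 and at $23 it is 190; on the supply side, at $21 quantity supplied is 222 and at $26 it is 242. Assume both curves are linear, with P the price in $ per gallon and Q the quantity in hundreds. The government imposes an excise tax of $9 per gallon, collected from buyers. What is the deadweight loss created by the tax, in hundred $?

Deadweight loss = $97.2 hundred.

Demand slope: (190 − 220)/(23 − 18) = -6, so Qd = 328 − 6P.
Supply slope: (242 − 222)/(26 − 21) = 4, so Qs = 4P + 138.
Before the tax: set 328 − 6P = 4P + 138 → P* = $19, Q* = 214.
With the tax collected from buyers, demand (in seller-price terms) shifts: Qd = 328 − 6(P + 9).
New equilibrium: buyers pay $22.6, suppliers receive $13.6, Q = 192.4. (Wedge: Pb − Ps = 9.)
Quantity falls by |ΔQ| = |214 − 192.4| = 21.6.
DWL = ½ · t · |ΔQ| = ½ · 9 · 21.6 = $97.2.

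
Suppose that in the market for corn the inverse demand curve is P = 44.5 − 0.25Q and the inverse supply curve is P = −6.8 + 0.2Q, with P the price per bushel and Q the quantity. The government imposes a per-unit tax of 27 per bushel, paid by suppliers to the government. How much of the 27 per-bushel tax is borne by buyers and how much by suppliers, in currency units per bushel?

Buyers bear 15 per bushel; suppliers bear 12 per bushel.

Rewrite in direct form: Qd = 178 − 4P and Qs = 5P + 34.
Without the tax, 178 − 4P = 5P + 34 gives 9P = 144, so P* = 16 and Q* = 114.
With the tax collected from suppliers, supply shifts: Qs = 5(P − 27) + 34.
New equilibrium: buyers pay 31, suppliers receive 4, Q = 54. (Wedge: Pb − Ps = 27.)
Burden on buyers: 15; on suppliers: 12. (They sum to 27.)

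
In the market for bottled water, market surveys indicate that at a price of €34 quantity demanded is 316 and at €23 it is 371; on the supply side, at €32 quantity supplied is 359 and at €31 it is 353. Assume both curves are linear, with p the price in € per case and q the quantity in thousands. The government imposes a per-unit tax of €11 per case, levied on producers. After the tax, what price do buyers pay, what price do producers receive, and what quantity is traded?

Buyers pay €35; producers receive €24; quantity = 311.

Demand slope: (371 − 316)/(23 − 34) = -5, so qd = 486 − 5p.
Supply slope: (353 − 359)/(31 − 32) = 6, so qs = 6p + 167.
Before the tax: set 486 − 5p = 6p + 167 → p* = €29, q* = 341.
With the tax collected from producers, supply shifts: qs = 6(p − 11) + 167.
Solving gives q = 311 with buyers paying €35 and producers receiving €24 (the €11 wedge).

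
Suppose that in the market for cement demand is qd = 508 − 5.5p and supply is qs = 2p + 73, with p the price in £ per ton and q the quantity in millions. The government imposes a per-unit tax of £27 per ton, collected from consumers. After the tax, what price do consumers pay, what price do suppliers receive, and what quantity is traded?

Before the tax: set 508 − 5.5p = 2p + 73 → p* = £58, q* = 189.
With the tax collected from consumers, demand (in seller-price terms) shifts: qd = 508 − 5.5(p + 27).
Solving gives q = 149.4 with consumers paying £65.2 and suppliers receiving £38.2 (the £27 wedge).

Consumers pay £65.2; suppliers receive £38.2; quantity = 149.4.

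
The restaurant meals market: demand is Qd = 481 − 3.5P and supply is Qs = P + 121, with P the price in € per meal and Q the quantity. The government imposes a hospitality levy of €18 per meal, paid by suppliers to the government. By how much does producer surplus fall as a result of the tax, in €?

Before the tax: set 481 − 3.5P = P + 121 → P* = €80, Q* = 201.
With the tax collected from suppliers, supply shifts: Qs = (P − 18) + 121.
Solving gives Q = 187 with buyers paying €84 and suppliers receiving €66 (the €18 wedge).
ΔPS is the trapezoid between Q = 187 and Q = 201 of height €14: ½ · (201 + 187) · 14 = €2716.

Producer surplus falls by €2716.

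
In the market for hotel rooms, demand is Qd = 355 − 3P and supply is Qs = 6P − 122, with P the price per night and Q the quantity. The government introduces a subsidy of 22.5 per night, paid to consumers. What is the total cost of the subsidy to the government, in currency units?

Before the subsidy: set 355 − 3P = 6P − 122 → P* = 53, Q* = 196.
With a per-unit subsidy paid to consumers, each effectively pays P − 22.5, so demand becomes Qd = 355 − 3(P − 22.5).
New equilibrium: consumers pay 38, suppliers receive 60.5, Q = 241. (Wedge: Pb − Ps = −22.5.)
Outlay = t · Q = 22.5 · 241 = 5422.5.

Government outlay = 5422.5.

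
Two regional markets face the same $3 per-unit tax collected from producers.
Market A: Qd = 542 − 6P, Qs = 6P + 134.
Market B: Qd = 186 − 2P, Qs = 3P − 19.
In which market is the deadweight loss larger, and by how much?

Market A, by $8.1.

Market A: pre-tax P* = $34, Q* = 338; post-tax Q = 329; deadweight loss = $13.5.
Market B: pre-tax P* = $41, Q* = 104; post-tax Q = 100.4; deadweight loss = $5.4.
Difference: $13.5 vs $5.4 → market A is larger by $8.1.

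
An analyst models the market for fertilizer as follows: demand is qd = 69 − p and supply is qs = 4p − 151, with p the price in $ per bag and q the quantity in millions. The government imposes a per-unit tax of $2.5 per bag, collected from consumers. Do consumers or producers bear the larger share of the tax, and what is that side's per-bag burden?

Consumers bear the larger share: $2 per bag.

Before the tax: set 69 − p = 4p − 151 → p* = $44, q* = 25.
With the tax collected from consumers, demand (in seller-price terms) shifts: qd = 69 − (p + 2.5).
Solving gives q = 23 with consumers paying $46 and producers receiving $43.5 (the $2.5 wedge).
Per-bag burden: consumers $2, producers $0.5.
Consumers take the larger share because demand is less price-elastic here (demand slope 1 vs supply slope 4).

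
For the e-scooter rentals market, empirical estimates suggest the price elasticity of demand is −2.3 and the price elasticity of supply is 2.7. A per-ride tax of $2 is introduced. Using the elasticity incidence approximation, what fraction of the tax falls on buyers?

Buyers' share ≈ 0.54.

Incidence ratio: buyers' share ≈ εs / (εs + |εd|) = 2.7 / (2.7 + 2.3) = 0.54.
Supply is the more elastic side, so buyers bear the larger share.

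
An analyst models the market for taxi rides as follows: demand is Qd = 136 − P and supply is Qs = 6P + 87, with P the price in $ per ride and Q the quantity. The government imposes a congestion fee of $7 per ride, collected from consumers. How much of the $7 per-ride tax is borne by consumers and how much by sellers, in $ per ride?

Consumers bear $6 per ride; sellers bear $1 per ride.

Without the tax, 136 − P = 6P + 87 gives 7P = 49, so P* = $7 and Q* = 129.
With the tax collected from consumers, demand (in seller-price terms) shifts: Qd = 136 − (P + 7).
New equilibrium: consumers pay $13, sellers receive $6, Q = 123. (Wedge: Pb − Ps = 7.)
Burden on consumers: $6; on sellers: $1. (They sum to $7.)
The less price-elastic side of the market bears the larger share of a per-unit tax.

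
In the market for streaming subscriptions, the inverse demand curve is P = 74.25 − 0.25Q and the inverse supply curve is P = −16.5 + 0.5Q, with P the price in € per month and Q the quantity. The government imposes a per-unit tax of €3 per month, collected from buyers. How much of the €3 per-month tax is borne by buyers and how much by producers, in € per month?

Inverting to Q(P) form: Qd = 297 − 4P; Qs = 2P + 33.
Before the tax: set 297 − 4P = 2P + 33 → P* = €44, Q* = 121.
With the tax collected from buyers, demand (in seller-price terms) shifts: Qd = 297 − 4(P + 3).
Solving gives Q = 117 with buyers paying €45 and producers receiving €42 (the €3 wedge).
Burden on buyers: €1; on producers: €2. (They sum to €3.)

Buyers bear €1 per month; producers bear €2 per month.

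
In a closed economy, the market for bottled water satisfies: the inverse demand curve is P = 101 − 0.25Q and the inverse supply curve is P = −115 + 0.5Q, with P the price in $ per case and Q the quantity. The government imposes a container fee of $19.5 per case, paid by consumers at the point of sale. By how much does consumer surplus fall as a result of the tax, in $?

Inverting to Q(P) form: Qd = 404 − 4P; Qs = 2P + 230.
Without the tax, 404 − 4P = 2P + 230 gives 6P = 174, so P* = $29 and Q* = 288.
With the tax collected from consumers, demand (in seller-price terms) shifts: Qd = 404 − 4(P + 19.5).
New equilibrium: consumers pay $35.5, producers receive $16, Q = 262. (Wedge: Pb − Ps = 19.5.)
ΔCS is the trapezoid between Q = 262 and Q = 288 of height $6.5: ½ · (288 + 262) · 6.5 = $1787.5.

Consumer surplus falls by $1787.5.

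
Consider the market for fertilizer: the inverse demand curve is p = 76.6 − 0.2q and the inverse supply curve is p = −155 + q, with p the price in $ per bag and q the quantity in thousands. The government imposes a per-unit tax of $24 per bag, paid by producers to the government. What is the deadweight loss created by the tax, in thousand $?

Deadweight loss = $240 thousand.

Rewrite in direct form: qd = 383 − 5p and qs = p + 155.
Before the tax: set 383 − 5p = p + 155 → p* = $38, q* = 193.
With the tax collected from producers, supply shifts: qs = (p − 24) + 155.
New equilibrium: buyers pay $42, producers receive $18, q = 173. (Wedge: pb − ps = 24.)
Quantity falls by |ΔQ| = |193 − 173| = 20.
DWL = ½ · t · |ΔQ| = ½ · 24 · 20 = $240.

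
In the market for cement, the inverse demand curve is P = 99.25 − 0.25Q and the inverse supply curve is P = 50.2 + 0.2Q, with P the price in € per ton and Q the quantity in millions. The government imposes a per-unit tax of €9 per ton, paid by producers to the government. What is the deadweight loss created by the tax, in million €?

Deadweight loss = €90 million.

Rewrite in direct form: Qd = 397 − 4P and Qs = 5P − 251.
Without the tax, 397 − 4P = 5P − 251 gives 9P = 648, so P* = €72 and Q* = 109.
With the tax collected from producers, supply shifts: Qs = 5(P − 9) − 251.
New equilibrium: consumers pay €77, producers receive €68, Q = 89. (Wedge: Pb − Ps = 9.)
Quantity falls by |ΔQ| = |109 − 89| = 20.
DWL = ½ · t · |ΔQ| = ½ · 9 · 20 = €90.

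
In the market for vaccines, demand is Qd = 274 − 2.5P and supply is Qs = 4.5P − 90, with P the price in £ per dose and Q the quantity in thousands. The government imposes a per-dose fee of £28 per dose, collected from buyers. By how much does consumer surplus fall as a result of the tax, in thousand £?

Consumer surplus falls by £2187 thousand.

Before the tax: set 274 − 2.5P = 4.5P − 90 → P* = £52, Q* = 144.
With the tax collected from buyers, demand (in seller-price terms) shifts: Qd = 274 − 2.5(P + 28).
New equilibrium: buyers pay £70, sellers receive £42, Q = 99. (Wedge: Pb − Ps = 28.)
ΔCS is the trapezoid between Q = 99 and Q = 144 of height £18: ½ · (144 + 99) · 18 = £2187.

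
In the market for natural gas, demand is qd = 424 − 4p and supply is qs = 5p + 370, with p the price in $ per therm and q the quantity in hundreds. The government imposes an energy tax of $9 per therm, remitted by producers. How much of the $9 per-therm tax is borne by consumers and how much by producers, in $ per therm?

Consumers bear $5 per therm; producers bear $4 per therm.

Before the tax: set 424 − 4p = 5p + 370 → p* = $6, q* = 400.
With the tax collected from producers, supply shifts: qs = 5(p − 9) + 370.
New equilibrium: consumers pay $11, producers receive $2, q = 380. (Wedge: pb − ps = 9.)
Burden on consumers: $5; on producers: $4. (They sum to $9.)
The less price-elastic side of the market bears the larger share of a per-unit tax.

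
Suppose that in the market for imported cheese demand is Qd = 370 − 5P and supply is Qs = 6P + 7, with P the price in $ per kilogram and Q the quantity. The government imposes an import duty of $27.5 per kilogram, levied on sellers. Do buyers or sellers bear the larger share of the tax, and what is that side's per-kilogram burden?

Buyers bear the larger share: $15 per kilogram.

Without the tax, 370 − 5P = 6P + 7 gives 11P = 363, so P* = $33 and Q* = 205.
With the tax collected from sellers, supply shifts: Qs = 6(P − 27.5) + 7.
Solving gives Q = 130 with buyers paying $48 and sellers receiving $20.5 (the $27.5 wedge).
Per-kilogram burden: buyers $15, sellers $12.5.
Buyers take the larger share because demand is less price-elastic here (demand slope 5 vs supply slope 6).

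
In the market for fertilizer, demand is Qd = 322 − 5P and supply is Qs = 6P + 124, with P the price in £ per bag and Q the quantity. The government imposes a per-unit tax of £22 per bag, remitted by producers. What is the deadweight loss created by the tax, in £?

Deadweight loss = £660.

Before the tax: set 322 − 5P = 6P + 124 → P* = £18, Q* = 232.
With the tax collected from producers, supply shifts: Qs = 6(P − 22) + 124.
Solving gives Q = 172 with consumers paying £30 and producers receiving £8 (the £22 wedge).
Quantity falls by |ΔQ| = |232 − 172| = 60.
DWL = ½ · t · |ΔQ| = ½ · 22 · 60 = £660.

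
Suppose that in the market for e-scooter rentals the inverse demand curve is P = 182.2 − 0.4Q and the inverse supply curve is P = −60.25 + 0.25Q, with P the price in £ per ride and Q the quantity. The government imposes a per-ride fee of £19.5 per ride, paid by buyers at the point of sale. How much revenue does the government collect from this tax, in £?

Rewrite in direct form: Qd = 455.5 − 2.5P and Qs = 4P + 241.
Without the tax, 455.5 − 2.5P = 4P + 241 gives 6.5P = 214.5, so P* = £33 and Q* = 373.
With the tax collected from buyers, demand (in seller-price terms) shifts: Qd = 455.5 − 2.5(P + 19.5).
New equilibrium: buyers pay £45, sellers receive £25.5, Q = 343. (Wedge: Pb − Ps = 19.5.)
Revenue = t · Q = 19.5 · 343 = £6688.5.

Tax revenue = £6688.5.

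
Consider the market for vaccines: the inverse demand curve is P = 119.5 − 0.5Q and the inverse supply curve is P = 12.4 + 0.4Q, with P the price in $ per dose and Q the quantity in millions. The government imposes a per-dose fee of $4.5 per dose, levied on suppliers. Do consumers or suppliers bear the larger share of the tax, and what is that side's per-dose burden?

Consumers bear the larger share: $2.5 per dose.

Rewrite in direct form: Qd = 239 − 2P and Qs = 2.5P − 31.
Before the tax: set 239 − 2P = 2.5P − 31 → P* = $60, Q* = 119.
With the tax collected from suppliers, supply shifts: Qs = 2.5(P − 4.5) − 31.
Solving gives Q = 114 with consumers paying $62.5 and suppliers receiving $58 (the $4.5 wedge).
Per-dose burden: consumers $2.5, suppliers $2.
Consumers take the larger share because demand is less price-elastic here (demand slope 2 vs supply slope 2.5).
The less price-elastic side of the market bears the larger share of a per-unit tax.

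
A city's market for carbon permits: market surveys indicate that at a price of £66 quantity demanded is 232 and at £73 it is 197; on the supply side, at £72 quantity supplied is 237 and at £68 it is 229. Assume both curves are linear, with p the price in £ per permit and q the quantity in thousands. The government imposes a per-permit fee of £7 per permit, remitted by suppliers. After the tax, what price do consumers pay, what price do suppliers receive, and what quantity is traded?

Demand slope: (197 − 232)/(73 − 66) = -5, so qd = 562 − 5p.
Supply slope: (229 − 237)/(68 − 72) = 2, so qs = 2p + 93.
Without the tax, 562 − 5p = 2p + 93 gives 7p = 469, so p* = £67 and q* = 227.
With the tax collected from suppliers, supply shifts: qs = 2(p − 7) + 93.
New equilibrium: consumers pay £69, suppliers receive £62, q = 217. (Wedge: pb − ps = 7.)
The less price-elastic side of the market bears the larger share of a per-unit tax.

Consumers pay £69; suppliers receive £62; quantity = 217.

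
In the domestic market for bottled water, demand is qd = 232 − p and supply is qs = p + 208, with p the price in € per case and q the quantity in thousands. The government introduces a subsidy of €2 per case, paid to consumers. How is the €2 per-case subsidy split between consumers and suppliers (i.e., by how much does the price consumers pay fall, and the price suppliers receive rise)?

Without the subsidy, 232 − p = p + 208 gives 2p = 24, so p* = €12 and q* = 220.
With a per-unit subsidy paid to consumers, each effectively pays p − 2, so demand becomes qd = 232 − (p − 2).
New equilibrium: consumers pay €11, suppliers receive €13, q = 221. (Wedge: pb − ps = −2.)
Gain to consumers: €1; to suppliers: €1. (They sum to €2.)

Consumers gain €1 per case; suppliers gain €1 per case.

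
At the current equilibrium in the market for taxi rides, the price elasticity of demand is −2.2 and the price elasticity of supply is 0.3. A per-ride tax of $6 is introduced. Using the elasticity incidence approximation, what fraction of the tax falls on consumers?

Incidence ratio: consumers' share ≈ εs / (εs + |εd|) = 0.3 / (0.3 + 2.2) = 0.12.
Supply is the less elastic side, so consumers bear the smaller share.

Consumers' share ≈ 0.12.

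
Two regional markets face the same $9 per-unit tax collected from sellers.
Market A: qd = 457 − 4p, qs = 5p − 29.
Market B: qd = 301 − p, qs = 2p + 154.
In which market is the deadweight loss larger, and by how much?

Market A: pre-tax p* = $54, q* = 241; post-tax q = 221; deadweight loss = $90.
Market B: pre-tax p* = $49, q* = 252; post-tax q = 246; deadweight loss = $27.
Difference: $90 vs $27 → market A is larger by $63.

Market A, by $63.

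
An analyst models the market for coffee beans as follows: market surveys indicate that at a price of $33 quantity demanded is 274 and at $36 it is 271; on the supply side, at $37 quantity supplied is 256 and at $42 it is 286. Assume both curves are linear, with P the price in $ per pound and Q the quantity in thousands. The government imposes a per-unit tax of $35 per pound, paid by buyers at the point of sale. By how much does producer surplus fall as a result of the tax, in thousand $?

Producer surplus falls by $1265 thousand.

Demand slope: (271 − 274)/(36 − 33) = -1, so Qd = 307 − P.
Supply slope: (286 − 256)/(42 − 37) = 6, so Qs = 6P + 34.
Without the tax, 307 − P = 6P + 34 gives 7P = 273, so P* = $39 and Q* = 268.
With the tax collected from buyers, demand (in seller-price terms) shifts: Qd = 307 − (P + 35).
New equilibrium: buyers pay $69, suppliers receive $34, Q = 238. (Wedge: Pb − Ps = 35.)
ΔPS is the trapezoid between Q = 238 and Q = 268 of height $5: ½ · (268 + 238) · 5 = $1265.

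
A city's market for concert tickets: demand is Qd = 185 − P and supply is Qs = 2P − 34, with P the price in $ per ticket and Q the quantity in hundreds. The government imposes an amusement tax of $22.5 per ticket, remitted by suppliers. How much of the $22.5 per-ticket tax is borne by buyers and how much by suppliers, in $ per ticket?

Without the tax, 185 − P = 2P − 34 gives 3P = 219, so P* = $73 and Q* = 112.
With the tax collected from suppliers, supply shifts: Qs = 2(P − 22.5) − 34.
New equilibrium: buyers pay $88, suppliers receive $65.5, Q = 97. (Wedge: Pb − Ps = 22.5.)
Burden on buyers: $15; on suppliers: $7.5. (They sum to $22.5.)
The less price-elastic side of the market bears the larger share of a per-unit tax.

Buyers bear $15 per ticket; suppliers bear $7.5 per ticket.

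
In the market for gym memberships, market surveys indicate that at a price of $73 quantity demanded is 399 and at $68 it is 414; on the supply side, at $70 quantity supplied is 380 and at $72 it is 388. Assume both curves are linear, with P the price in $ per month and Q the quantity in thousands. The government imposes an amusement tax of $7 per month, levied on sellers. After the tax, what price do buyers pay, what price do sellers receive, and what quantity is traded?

Buyers pay $78; sellers receive $71; quantity = 384.

Demand slope: (414 − 399)/(68 − 73) = -3, so Qd = 618 − 3P.
Supply slope: (388 − 380)/(72 − 70) = 4, so Qs = 4P + 100.
Before the tax: set 618 − 3P = 4P + 100 → P* = $74, Q* = 396.
With the tax collected from sellers, supply shifts: Qs = 4(P − 7) + 100.
Solving gives Q = 384 with buyers paying $78 and sellers receiving $71 (the $7 wedge).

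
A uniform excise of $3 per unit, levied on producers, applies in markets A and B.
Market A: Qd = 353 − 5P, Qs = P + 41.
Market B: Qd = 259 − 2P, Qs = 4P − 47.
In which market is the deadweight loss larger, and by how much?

Market A: pre-tax P* = $52, Q* = 93; post-tax Q = 90.5; deadweight loss = $3.75.
Market B: pre-tax P* = $51, Q* = 157; post-tax Q = 153; deadweight loss = $6.
Difference: $3.75 vs $6 → market B is larger by $2.25.

Market B, by $2.25.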